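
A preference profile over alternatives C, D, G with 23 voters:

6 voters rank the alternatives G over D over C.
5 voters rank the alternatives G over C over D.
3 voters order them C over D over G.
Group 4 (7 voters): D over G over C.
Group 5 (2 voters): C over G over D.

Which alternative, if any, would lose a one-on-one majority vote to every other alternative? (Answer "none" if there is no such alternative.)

Head-to-head results (23 voters):
C–D: D 13–10.
C vs G: G, 18–5.
D vs G: G, 13–10.
C is beaten in every head-to-head and is the Condorcet loser.

C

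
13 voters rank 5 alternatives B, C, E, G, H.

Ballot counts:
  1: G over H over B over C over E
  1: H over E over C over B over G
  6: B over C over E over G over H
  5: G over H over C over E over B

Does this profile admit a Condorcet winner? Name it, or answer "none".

Head-to-head results (13 voters):
B–C: B 7–6.
B vs E: B is ranked higher on 1+6 = 7 ballots, E on 6. B wins 7–6.
B vs G: 1+6 = 7 for B, 6 for G — B by 7–6.
B vs H: B preferred on 6 ballots; H wins 7–6.
C vs E: C wins 12–1.
C vs G: C wins 7–6.
C vs H: C preferred on 6 ballots; H wins 7–6.
E vs G: E is ranked higher on 1+6 = 7 ballots, G on 6. E wins 7–6.
E vs H: 6 to 7, H.
G vs H: G, 12–1.
No alternative is unbeaten: B loses to H; C loses to B; E loses to B; G loses to B; H loses to G. In particular B → G → H → B is a majority cycle — no Condorcet winner exists.

none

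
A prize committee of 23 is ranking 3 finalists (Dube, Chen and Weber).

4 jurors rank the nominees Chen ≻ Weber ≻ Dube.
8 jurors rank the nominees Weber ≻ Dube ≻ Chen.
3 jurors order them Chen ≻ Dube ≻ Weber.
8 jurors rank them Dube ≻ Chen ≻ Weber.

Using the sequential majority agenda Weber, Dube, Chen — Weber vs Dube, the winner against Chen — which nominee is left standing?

Round 1: Weber vs Dube — 12–11, Weber advances.
Round 2: Weber vs Chen — 8–15, Chen advances.
Chen survives the agenda.

Chen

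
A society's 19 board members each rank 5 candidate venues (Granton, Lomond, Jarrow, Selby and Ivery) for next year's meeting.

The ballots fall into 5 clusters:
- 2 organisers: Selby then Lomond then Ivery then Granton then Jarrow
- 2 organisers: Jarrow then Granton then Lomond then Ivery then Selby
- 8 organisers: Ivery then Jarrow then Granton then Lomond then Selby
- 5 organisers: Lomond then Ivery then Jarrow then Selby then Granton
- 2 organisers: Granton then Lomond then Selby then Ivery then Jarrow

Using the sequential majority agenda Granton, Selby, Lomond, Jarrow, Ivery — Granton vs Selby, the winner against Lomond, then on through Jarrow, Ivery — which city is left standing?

Ivery

Round 1: Granton vs Selby — 12–7, Granton advances.
Round 2: Granton vs Lomond — 12–7, Granton advances.
Round 3: Granton vs Jarrow — 4–15, Jarrow advances.
Round 4: Jarrow vs Ivery — 2–17, Ivery advances.
The agenda winner is Ivery.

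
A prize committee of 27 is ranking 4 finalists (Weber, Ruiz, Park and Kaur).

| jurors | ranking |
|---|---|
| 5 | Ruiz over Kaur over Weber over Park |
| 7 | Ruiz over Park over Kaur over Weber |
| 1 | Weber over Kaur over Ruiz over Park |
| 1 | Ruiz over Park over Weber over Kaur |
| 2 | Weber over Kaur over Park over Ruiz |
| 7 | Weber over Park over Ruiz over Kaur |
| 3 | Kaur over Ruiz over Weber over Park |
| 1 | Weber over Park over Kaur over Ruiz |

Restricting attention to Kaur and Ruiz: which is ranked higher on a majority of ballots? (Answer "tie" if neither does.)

Ballots ranking Kaur above Ruiz: 1 + 2 + 3 + 1 = 7.
Ballots ranking Ruiz above Kaur: 27 − 7 = 20.
Ruiz wins the head-to-head 20–7.

Ruiz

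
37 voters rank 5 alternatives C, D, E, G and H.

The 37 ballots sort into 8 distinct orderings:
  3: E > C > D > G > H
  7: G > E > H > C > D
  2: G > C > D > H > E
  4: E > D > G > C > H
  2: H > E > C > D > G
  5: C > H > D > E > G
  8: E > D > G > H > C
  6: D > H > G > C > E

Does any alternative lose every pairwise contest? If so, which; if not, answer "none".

none

Head-to-head results (37 voters):
C vs D: 3+7+2+2+5 = 19 for C, 18 for D — C by 19–18.
C–E: E 24–13.
C vs G: G, 27–10.
C vs H: C is ranked higher on 3+2+4+5 = 14 ballots, H on 23. H wins 23–14.
D vs E: D is ranked higher on 2+5+6 = 13 ballots, E on 24. E wins 24–13.
D vs G: 28 to 9, D.
D vs H: 23 to 14, D.
E vs G: E, 22–15.
E vs H: E wins 22–15.
G vs H: G is ranked higher on 3+7+2+4+8 = 24 ballots, H on 13. G wins 24–13.
Every alternative wins at least one matchup (C beats D; D beats G; E beats C; G beats C; H beats C), so there is no Condorcet loser.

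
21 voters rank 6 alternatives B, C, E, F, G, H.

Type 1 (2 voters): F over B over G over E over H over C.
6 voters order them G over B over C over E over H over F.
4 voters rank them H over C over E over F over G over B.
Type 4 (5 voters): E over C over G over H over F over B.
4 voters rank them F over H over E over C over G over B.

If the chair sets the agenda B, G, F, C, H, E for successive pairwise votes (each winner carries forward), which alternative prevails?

Round 1: B vs G — 2–19, G advances.
Round 2: G vs F — 11–10, G advances.
Round 3: G vs C — 8–13, C advances.
Round 4: C vs H — 11–10, C advances.
Round 5: C vs E — 10–11, E advances.
E survives the agenda.

E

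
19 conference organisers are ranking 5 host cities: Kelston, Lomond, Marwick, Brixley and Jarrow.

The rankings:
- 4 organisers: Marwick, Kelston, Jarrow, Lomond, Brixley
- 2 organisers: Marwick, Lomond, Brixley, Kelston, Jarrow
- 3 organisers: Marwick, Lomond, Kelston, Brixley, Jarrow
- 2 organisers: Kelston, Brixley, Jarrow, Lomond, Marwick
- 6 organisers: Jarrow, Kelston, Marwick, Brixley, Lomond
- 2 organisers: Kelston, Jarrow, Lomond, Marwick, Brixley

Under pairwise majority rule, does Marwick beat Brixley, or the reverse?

Ballots ranking Marwick above Brixley: 4 + 2 + 3 + 6 + 2 = 17.
Ballots ranking Brixley above Marwick: 19 − 17 = 2.
Marwick wins the head-to-head 17–2.

Marwick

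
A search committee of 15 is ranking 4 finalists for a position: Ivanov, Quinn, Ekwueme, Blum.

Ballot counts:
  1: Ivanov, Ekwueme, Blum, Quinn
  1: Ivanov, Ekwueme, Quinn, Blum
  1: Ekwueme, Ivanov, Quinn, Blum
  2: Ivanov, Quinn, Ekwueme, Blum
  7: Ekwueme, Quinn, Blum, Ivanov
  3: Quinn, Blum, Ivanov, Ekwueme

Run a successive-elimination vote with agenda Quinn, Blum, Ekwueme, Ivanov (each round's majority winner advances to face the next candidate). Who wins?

Ekwueme

Round 1: Quinn vs Blum — 14–1, Quinn advances.
Round 2: Quinn vs Ekwueme — 5–10, Ekwueme advances.
Round 3: Ekwueme vs Ivanov — 8–7, Ekwueme advances.
Ekwueme survives the agenda.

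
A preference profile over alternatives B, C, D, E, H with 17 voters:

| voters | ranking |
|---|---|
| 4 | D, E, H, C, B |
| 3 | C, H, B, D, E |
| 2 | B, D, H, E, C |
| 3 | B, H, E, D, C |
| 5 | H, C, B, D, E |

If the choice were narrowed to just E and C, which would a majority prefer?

Ballots ranking E above C: 4 + 2 + 3 = 9.
Ballots ranking C above E: 17 − 9 = 8.
E wins the head-to-head 9–8.

E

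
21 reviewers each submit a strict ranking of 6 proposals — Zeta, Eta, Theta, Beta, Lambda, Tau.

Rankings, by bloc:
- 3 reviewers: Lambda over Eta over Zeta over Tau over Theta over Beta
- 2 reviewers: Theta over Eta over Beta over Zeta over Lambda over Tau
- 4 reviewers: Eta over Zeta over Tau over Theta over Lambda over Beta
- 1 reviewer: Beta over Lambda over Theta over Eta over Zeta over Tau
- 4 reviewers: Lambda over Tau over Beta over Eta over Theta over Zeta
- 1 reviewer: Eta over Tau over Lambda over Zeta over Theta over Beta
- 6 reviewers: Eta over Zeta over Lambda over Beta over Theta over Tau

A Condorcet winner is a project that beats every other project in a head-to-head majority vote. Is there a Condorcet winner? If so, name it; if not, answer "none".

Check each pair by majority over 21 ballots:
Zeta vs Eta: Eta wins 21–0.
Zeta vs Theta: Zeta wins 14–7.
Zeta vs Beta: Zeta wins 14–7.
Zeta vs Lambda: Zeta, 12–9.
Zeta vs Tau: Zeta wins 16–5.
Eta–Theta: Eta 18–3.
Eta–Beta: Eta 16–5.
Eta vs Lambda: Eta wins 13–8.
Eta vs Tau: Eta, 17–4.
Theta–Beta: Beta 11–10.
Theta vs Lambda: Lambda wins 15–6.
Theta vs Tau: Tau wins 12–9.
Beta vs Lambda: Lambda, 18–3.
Beta–Tau: Tau 12–9.
Lambda vs Tau: Lambda wins 16–5.
Eta defeats every rival head-to-head and is the Condorcet winner.

Eta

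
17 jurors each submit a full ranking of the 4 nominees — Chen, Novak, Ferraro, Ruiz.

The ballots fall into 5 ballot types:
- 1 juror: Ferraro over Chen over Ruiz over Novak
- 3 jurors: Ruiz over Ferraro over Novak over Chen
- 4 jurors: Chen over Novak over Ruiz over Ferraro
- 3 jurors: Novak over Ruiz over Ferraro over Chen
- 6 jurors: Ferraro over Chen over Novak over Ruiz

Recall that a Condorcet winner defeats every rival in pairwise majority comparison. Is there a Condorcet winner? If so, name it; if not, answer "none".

Head-to-head results (17 jurors):
Chen vs Novak: 1+4+6 = 11 for Chen, 6 for Novak — Chen by 11–6.
Chen vs Ferraro: 4 to 13, Ferraro.
Chen vs Ruiz: Chen is ranked higher on 1+4+6 = 11 ballots, Ruiz on 6. Chen wins 11–6.
Novak vs Ferraro: Novak preferred on 4+3 = 7 ballots; Ferraro wins 10–7.
Novak vs Ruiz: 13 to 4, Novak.
Ferraro vs Ruiz: Ferraro is ranked higher on 1+6 = 7 ballots, Ruiz on 10. Ruiz wins 10–7.
Each nominee drops at least one matchup (Chen loses to Ferraro; Novak loses to Chen; Ferraro loses to Ruiz; Ruiz loses to Chen); the cycle Chen beats Ruiz beats Ferraro beats Chen rules out a Condorcet winner.

none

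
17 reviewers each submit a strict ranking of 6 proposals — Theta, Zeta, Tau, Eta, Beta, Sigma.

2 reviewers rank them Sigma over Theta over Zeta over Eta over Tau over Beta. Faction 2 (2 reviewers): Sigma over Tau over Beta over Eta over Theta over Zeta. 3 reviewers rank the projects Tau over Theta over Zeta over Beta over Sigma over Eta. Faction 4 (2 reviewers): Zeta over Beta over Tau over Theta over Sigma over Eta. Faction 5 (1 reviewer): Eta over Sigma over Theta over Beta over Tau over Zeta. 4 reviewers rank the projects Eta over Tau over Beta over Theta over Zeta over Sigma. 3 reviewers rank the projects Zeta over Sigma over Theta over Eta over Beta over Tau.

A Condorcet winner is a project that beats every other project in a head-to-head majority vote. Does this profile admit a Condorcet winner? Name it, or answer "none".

Head-to-head results (17 reviewers):
Theta vs Zeta: Theta is ranked higher on 2+2+3+1+4 = 12 ballots, Zeta on 5. Theta wins 12–5.
Theta vs Tau: Theta preferred on 2+1+3 = 6 ballots; Tau wins 11–6.
Theta vs Eta: Theta is ranked higher on 2+3+2+3 = 10 ballots, Eta on 7. Theta wins 10–7.
Theta vs Beta: Theta preferred on 2+3+1+3 = 9 ballots; Theta wins 9–8.
Theta vs Sigma: Theta is ranked higher on 3+2+4 = 9 ballots, Sigma on 8. Theta wins 9–8.
Zeta vs Tau: Zeta is ranked higher on 2+2+3 = 7 ballots, Tau on 10. Tau wins 10–7.
Zeta vs Eta: 2+3+2+3 = 10 for Zeta, 7 for Eta — Zeta by 10–7.
Zeta vs Beta: 10 to 7, Zeta.
Zeta vs Sigma: Zeta is ranked higher on 3+2+4+3 = 12 ballots, Sigma on 5. Zeta wins 12–5.
Tau vs Eta: Tau is ranked higher on 2+3+2 = 7 ballots, Eta on 10. Eta wins 10–7.
Tau vs Beta: Tau is ranked higher on 2+2+3+4 = 11 ballots, Beta on 6. Tau wins 11–6.
Tau vs Sigma: 3+2+4 = 9 for Tau, 8 for Sigma — Tau by 9–8.
Eta vs Beta: Eta preferred on 2+1+4+3 = 10 ballots; Eta wins 10–7.
Eta vs Sigma: Eta is ranked higher on 1+4 = 5 ballots, Sigma on 12. Sigma wins 12–5.
Beta vs Sigma: Beta is ranked higher on 3+2+4 = 9 ballots, Sigma on 8. Beta wins 9–8.
Every project loses at least once (Theta loses to Tau; Zeta loses to Theta; Tau loses to Eta; Eta loses to Theta; Beta loses to Theta; Sigma loses to Theta). The majority relation contains the cycle Theta beats Eta beats Tau beats Theta, so there is no Condorcet winner.

none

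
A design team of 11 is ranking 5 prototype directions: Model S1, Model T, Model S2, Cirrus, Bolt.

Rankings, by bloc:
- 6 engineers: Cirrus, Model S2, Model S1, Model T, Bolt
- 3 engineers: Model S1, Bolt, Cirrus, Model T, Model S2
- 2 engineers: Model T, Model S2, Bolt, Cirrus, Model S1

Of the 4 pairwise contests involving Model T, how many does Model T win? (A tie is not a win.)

Model T against each rival (11 engineers):
Model T vs Model S1: Model S1 wins 9–2.
Model T vs Model S2: Model S2, 6–5.
Model T vs Cirrus: Cirrus, 9–2.
Model T vs Bolt: Model T is ranked higher on 6+2 = 8 ballots, Bolt on 3. Model T wins 8–3.
Model T beats Bolt; loses to Model S1, Model S2, Cirrus — 1 pairwise win.

1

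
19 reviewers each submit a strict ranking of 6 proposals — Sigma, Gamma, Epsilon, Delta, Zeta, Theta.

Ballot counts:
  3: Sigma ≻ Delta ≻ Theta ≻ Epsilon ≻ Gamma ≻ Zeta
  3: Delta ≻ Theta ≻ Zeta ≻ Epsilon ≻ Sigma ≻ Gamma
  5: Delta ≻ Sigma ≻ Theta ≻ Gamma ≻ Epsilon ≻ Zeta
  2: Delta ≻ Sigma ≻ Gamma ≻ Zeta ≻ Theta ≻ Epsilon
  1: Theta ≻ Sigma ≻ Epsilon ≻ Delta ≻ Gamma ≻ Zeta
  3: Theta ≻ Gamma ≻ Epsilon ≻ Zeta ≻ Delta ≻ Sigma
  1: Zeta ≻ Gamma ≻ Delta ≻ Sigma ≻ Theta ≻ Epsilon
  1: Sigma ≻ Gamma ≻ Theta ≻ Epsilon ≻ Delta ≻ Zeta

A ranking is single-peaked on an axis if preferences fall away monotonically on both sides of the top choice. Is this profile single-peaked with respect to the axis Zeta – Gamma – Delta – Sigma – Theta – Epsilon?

Axis positions: Zeta=1, Gamma=2, Delta=3, Sigma=4, Theta=5, Epsilon=6.
Ballot type 1 (peak Sigma at position 4): ranking walks positions 4-3-5-6-2-1, expanding outward from the peak — single-peaked.
Ballot type 2: ranking walks positions 3-5-1-6-4-2; Theta is ranked above Sigma even though Sigma lies between Theta and the peak Delta on the axis — preferences dip and rise again. Not single-peaked.
Ballot type 3 (peak Delta at position 3): ranking walks positions 3-4-5-2-6-1, expanding outward from the peak — single-peaked.
Ballot type 4 (peak Delta at position 3): ranking walks positions 3-4-2-1-5-6, expanding outward from the peak — single-peaked.
Ballot type 5 (peak Theta at position 5): ranking walks positions 5-4-6-3-2-1, expanding outward from the peak — single-peaked.
Ballot type 6: ranking walks positions 5-2-6-1-3-4; Gamma is ranked above Sigma even though Sigma lies between Gamma and the peak Theta on the axis — preferences dip and rise again. Not single-peaked.
Ballot type 7 (peak Zeta at position 1): ranking walks positions 1-2-3-4-5-6, expanding outward from the peak — single-peaked.
Ballot type 8: ranking walks positions 4-2-5-6-3-1; Gamma is ranked above Delta even though Delta lies between Gamma and the peak Sigma on the axis — preferences dip and rise again. Not single-peaked.
Ballot type 2 violates single-peakedness, so the profile is not single-peaked on this axis.

no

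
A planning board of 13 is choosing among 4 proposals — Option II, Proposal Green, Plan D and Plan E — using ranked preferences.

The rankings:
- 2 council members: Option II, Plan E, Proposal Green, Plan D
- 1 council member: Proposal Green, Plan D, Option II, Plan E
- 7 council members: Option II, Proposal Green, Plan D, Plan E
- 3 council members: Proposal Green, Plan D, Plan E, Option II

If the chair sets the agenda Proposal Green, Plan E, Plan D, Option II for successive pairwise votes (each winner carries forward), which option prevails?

Round 1: Proposal Green vs Plan E — 11–2, Proposal Green advances.
Round 2: Proposal Green vs Plan D — 13–0, Proposal Green advances.
Round 3: Proposal Green vs Option II — 4–9, Option II advances.
Option II survives the agenda.

Option II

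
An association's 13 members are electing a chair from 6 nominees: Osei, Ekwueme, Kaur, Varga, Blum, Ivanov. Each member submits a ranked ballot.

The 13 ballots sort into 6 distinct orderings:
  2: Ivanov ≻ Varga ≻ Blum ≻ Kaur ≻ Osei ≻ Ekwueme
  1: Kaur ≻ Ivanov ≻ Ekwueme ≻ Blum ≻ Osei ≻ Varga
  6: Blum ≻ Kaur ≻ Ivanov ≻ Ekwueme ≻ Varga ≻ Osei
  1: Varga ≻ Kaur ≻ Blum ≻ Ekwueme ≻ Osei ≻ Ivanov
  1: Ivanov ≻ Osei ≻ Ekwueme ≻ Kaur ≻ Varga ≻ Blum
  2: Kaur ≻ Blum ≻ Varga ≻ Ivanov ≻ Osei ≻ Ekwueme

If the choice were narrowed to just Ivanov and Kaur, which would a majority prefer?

Ballots ranking Ivanov above Kaur: 2 + 1 = 3.
Ballots ranking Kaur above Ivanov: 13 − 3 = 10.
Kaur wins the head-to-head 10–3.

Kaur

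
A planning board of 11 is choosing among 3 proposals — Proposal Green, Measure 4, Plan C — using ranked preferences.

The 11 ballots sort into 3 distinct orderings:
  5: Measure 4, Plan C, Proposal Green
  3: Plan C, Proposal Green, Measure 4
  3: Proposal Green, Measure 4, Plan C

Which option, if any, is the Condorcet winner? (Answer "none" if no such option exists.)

Check each pair by majority over 11 ballots:
Proposal Green vs Measure 4: 3+3 = 6 for Proposal Green, 5 for Measure 4 — Proposal Green by 6–5.
Proposal Green–Plan C: Plan C 8–3.
Measure 4–Plan C: Measure 4 8–3.
Every option loses at least once (Proposal Green loses to Plan C; Measure 4 loses to Proposal Green; Plan C loses to Measure 4). The majority relation contains the cycle Proposal Green → Measure 4 → Plan C → Proposal Green, so there is no Condorcet winner.

none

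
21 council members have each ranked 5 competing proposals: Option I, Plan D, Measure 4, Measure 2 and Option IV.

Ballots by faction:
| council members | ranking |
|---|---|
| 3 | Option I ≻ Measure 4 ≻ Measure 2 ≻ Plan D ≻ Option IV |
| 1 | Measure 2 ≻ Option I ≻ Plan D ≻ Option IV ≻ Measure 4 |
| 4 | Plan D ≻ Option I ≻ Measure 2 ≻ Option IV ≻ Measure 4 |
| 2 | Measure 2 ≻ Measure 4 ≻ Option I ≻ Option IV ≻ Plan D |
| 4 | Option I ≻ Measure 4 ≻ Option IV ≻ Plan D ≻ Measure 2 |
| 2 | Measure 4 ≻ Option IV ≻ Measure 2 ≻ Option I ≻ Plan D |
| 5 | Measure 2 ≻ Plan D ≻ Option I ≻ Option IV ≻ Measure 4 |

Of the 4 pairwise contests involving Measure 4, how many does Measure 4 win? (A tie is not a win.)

Measure 4 against each rival (21 council members):
Measure 4 vs Option I: Measure 4 preferred on 2+2 = 4 ballots; Option I wins 17–4.
Measure 4 vs Plan D: 3+2+4+2 = 11 for Measure 4, 10 for Plan D — Measure 4 by 11–10.
Measure 4 vs Measure 2: Measure 4 preferred on 3+4+2 = 9 ballots; Measure 2 wins 12–9.
Measure 4 vs Option IV: Measure 4 preferred on 3+2+4+2 = 11 ballots; Measure 4 wins 11–10.
Measure 4 beats Plan D, Option IV; loses to Option I, Measure 2 — 2 pairwise wins.

2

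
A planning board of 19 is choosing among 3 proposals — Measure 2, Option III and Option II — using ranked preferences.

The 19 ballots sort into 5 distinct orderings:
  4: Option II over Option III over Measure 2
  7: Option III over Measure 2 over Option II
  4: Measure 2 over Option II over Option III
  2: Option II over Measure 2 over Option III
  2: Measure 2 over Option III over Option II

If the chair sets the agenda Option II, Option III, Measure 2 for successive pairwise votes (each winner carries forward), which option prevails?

Measure 2

Round 1: Option II vs Option III — 10–9, Option II advances.
Round 2: Option II vs Measure 2 — 6–13, Measure 2 advances.
Measure 2 survives the agenda.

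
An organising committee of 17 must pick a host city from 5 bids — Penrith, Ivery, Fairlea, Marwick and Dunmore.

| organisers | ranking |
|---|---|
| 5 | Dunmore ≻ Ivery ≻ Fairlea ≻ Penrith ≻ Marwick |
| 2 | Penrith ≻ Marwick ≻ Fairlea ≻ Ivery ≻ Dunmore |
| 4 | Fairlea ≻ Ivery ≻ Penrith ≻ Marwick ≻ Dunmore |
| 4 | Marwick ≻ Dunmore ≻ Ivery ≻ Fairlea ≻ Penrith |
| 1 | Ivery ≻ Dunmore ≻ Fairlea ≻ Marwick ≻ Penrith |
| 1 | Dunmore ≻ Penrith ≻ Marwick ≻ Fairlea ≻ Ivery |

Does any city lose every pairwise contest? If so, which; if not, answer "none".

Head-to-head results (17 organisers):
Penrith vs Ivery: Ivery wins 14–3.
Penrith vs Fairlea: Fairlea, 14–3.
Penrith vs Marwick: Penrith wins 12–5.
Penrith vs Dunmore: Penrith is ranked higher on 2+4 = 6 ballots, Dunmore on 11. Dunmore wins 11–6.
Ivery vs Fairlea: Ivery, 10–7.
Ivery vs Marwick: Ivery preferred on 5+4+1 = 10 ballots; Ivery wins 10–7.
Ivery vs Dunmore: 7 to 10, Dunmore.
Fairlea vs Marwick: Fairlea is ranked higher on 5+4+1 = 10 ballots, Marwick on 7. Fairlea wins 10–7.
Fairlea vs Dunmore: 6 to 11, Dunmore.
Marwick vs Dunmore: Marwick wins 10–7.
Each city has at least one pairwise win (Penrith beats Marwick; Ivery beats Penrith; Fairlea beats Penrith; Marwick beats Dunmore; Dunmore beats Penrith) — no Condorcet loser.

none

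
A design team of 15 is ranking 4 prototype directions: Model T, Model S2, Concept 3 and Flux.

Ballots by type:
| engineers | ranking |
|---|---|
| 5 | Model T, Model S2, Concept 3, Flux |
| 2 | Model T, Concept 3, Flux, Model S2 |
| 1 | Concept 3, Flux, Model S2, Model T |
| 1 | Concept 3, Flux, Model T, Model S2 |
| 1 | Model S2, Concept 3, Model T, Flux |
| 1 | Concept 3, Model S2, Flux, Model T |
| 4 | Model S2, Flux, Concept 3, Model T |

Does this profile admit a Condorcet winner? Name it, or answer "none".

none

Check each pair by majority over 15 ballots:
Model T vs Model S2: Model T, 8–7.
Model T vs Concept 3: Concept 3 wins 8–7.
Model T vs Flux: Model T, 8–7.
Model S2–Concept 3: Model S2 10–5.
Model S2–Flux: Model S2 11–4.
Concept 3 vs Flux: Concept 3 wins 11–4.
No design is unbeaten: Model T loses to Concept 3; Model S2 loses to Model T; Concept 3 loses to Model S2; Flux loses to Model T. In particular Model T > Model S2 > Concept 3 > Model T is a majority cycle — no Condorcet winner exists.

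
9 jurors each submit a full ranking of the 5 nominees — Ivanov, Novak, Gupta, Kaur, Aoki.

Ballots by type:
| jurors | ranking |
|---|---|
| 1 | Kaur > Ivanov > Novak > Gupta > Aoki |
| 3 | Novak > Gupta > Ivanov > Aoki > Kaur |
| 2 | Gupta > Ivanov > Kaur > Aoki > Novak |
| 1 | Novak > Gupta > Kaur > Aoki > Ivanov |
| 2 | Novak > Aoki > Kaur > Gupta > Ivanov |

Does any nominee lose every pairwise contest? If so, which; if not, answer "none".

Pairwise majorities:
Ivanov–Novak: Novak 6–3.
Ivanov vs Gupta: Ivanov is ranked higher on 1 ballot, Gupta on 8. Gupta wins 8–1.
Ivanov vs Kaur: 3+2 = 5 for Ivanov, 4 for Kaur — Ivanov by 5–4.
Ivanov–Aoki: Ivanov 6–3.
Novak–Gupta: Novak 7–2.
Novak–Kaur: Novak 6–3.
Novak–Aoki: Novak 7–2.
Gupta vs Kaur: Gupta, 6–3.
Gupta vs Aoki: Gupta preferred on 1+3+2+1 = 7 ballots; Gupta wins 7–2.
Kaur vs Aoki: Aoki wins 5–4.
Kaur is beaten in every head-to-head and is the Condorcet loser.

Kaur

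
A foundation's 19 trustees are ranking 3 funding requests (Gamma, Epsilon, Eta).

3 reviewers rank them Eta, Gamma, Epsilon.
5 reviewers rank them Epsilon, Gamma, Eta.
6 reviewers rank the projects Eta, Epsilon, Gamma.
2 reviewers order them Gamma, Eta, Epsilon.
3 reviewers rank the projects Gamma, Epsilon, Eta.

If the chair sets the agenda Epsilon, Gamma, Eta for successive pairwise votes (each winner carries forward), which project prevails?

Eta

Round 1: Epsilon vs Gamma — 11–8, Epsilon advances.
Round 2: Epsilon vs Eta — 8–11, Eta advances.
Eta survives the agenda.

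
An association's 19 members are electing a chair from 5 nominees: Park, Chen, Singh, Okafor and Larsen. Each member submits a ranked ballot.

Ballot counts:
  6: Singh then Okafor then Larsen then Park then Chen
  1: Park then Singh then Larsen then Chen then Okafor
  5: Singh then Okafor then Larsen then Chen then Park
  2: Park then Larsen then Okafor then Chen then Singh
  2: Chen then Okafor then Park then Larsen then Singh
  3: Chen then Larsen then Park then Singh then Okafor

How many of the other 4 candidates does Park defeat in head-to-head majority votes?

0

Park against each rival (19 voters):
Park vs Chen: 6+1+2 = 9 for Park, 10 for Chen — Chen by 10–9.
Park–Singh: Singh 11–8.
Park vs Okafor: Okafor, 13–6.
Park vs Larsen: Park preferred on 1+2+2 = 5 ballots; Larsen wins 14–5.
Park beats no one; loses to Chen, Singh, Okafor, Larsen — 0 pairwise wins.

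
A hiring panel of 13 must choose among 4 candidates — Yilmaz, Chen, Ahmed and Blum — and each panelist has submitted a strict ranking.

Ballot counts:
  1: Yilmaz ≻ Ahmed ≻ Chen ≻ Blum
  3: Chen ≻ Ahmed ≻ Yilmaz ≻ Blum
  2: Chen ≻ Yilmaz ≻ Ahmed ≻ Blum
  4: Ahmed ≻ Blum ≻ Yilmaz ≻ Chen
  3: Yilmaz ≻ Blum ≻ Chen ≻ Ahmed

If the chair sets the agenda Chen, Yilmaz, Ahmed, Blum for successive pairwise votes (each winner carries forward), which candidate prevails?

Ahmed

Round 1: Chen vs Yilmaz — 5–8, Yilmaz advances.
Round 2: Yilmaz vs Ahmed — 6–7, Ahmed advances.
Round 3: Ahmed vs Blum — 10–3, Ahmed advances.
Ahmed survives the agenda.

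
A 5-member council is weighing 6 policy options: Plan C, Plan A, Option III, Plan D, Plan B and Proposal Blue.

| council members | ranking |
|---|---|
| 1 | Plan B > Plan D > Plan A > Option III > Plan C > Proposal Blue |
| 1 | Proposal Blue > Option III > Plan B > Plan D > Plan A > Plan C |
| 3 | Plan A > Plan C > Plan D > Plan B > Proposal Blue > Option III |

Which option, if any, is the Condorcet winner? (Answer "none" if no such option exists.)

Pairwise majorities:
Plan C vs Plan A: Plan A, 5–0.
Plan C vs Option III: 3 for Plan C, 2 for Option III — Plan C by 3–2.
Plan C vs Plan D: 3 for Plan C, 2 for Plan D — Plan C by 3–2.
Plan C vs Plan B: Plan C wins 3–2.
Plan C–Proposal Blue: Plan C 4–1.
Plan A vs Option III: Plan A, 4–1.
Plan A–Plan D: Plan A 3–2.
Plan A vs Plan B: Plan A wins 3–2.
Plan A vs Proposal Blue: 1+3 = 4 for Plan A, 1 for Proposal Blue — Plan A by 4–1.
Option III vs Plan D: Option III is ranked higher on 1 ballot, Plan D on 4. Plan D wins 4–1.
Option III vs Plan B: 1 for Option III, 4 for Plan B — Plan B by 4–1.
Option III vs Proposal Blue: Option III preferred on 1 ballot; Proposal Blue wins 4–1.
Plan D vs Plan B: 3 for Plan D, 2 for Plan B — Plan D by 3–2.
Plan D vs Proposal Blue: Plan D, 4–1.
Plan B–Proposal Blue: Plan B 4–1.
Plan A beats each of Plan C, Option III, Plan D, Plan B, Proposal Blue — Plan A is the Condorcet winner.

Plan A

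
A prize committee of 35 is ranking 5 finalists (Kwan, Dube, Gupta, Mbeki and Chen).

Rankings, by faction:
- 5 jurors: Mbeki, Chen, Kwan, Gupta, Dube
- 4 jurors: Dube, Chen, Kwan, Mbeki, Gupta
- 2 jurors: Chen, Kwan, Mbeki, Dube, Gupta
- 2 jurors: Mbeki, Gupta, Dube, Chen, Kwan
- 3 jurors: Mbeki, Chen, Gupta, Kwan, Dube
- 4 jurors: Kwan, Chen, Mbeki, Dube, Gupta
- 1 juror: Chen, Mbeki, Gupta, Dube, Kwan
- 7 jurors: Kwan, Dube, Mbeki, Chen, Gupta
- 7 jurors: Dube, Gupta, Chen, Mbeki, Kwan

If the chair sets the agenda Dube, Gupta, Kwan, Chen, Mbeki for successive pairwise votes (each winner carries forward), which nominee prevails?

Chen

Round 1: Dube vs Gupta — 24–11, Dube advances.
Round 2: Dube vs Kwan — 14–21, Kwan advances.
Round 3: Kwan vs Chen — 11–24, Chen advances.
Round 4: Chen vs Mbeki — 18–17, Chen advances.
The agenda winner is Chen.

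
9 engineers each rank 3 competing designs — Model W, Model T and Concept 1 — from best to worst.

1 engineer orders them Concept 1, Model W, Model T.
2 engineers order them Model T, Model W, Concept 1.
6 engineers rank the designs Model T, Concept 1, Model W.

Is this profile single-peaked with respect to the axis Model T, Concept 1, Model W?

Axis positions: Model T=1, Concept 1=2, Model W=3.
Type 1 (peak Concept 1 at position 2): ranking walks positions 2-3-1, expanding outward from the peak — single-peaked.
Type 2: ranking walks positions 1-3-2; Model W is ranked above Concept 1 even though Concept 1 lies between Model W and the peak Model T on the axis — preferences dip and rise again. Not single-peaked.
Type 3 (peak Model T at position 1): ranking walks positions 1-2-3, expanding outward from the peak — single-peaked.
Type 2 violates single-peakedness, so the profile is not single-peaked on this axis.

no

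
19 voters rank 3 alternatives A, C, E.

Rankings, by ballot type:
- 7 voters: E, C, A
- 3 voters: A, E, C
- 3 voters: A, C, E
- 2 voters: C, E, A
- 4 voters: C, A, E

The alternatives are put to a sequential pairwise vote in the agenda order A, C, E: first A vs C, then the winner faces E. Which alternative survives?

E

Round 1: A vs C — 6–13, C advances.
Round 2: C vs E — 9–10, E advances.
E survives the agenda.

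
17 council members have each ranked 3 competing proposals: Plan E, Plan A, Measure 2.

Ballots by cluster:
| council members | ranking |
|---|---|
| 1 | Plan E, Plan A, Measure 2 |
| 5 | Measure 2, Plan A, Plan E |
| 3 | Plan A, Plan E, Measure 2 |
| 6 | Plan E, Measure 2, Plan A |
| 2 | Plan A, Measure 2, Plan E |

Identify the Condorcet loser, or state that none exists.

none

Pairwise majorities:
Plan E vs Plan A: 7 to 10, Plan A.
Plan E vs Measure 2: Plan E is ranked higher on 1+3+6 = 10 ballots, Measure 2 on 7. Plan E wins 10–7.
Plan A–Measure 2: Measure 2 11–6.
Each option has at least one pairwise win (Plan E beats Measure 2; Plan A beats Plan E; Measure 2 beats Plan A) — no Condorcet loser.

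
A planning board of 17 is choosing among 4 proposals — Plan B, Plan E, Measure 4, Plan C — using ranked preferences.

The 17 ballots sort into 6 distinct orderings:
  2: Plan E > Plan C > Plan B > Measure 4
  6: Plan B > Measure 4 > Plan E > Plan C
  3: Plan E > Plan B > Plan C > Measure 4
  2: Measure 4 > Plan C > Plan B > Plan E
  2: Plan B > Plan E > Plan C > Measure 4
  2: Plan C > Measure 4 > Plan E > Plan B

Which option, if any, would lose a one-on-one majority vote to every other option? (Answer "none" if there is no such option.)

none

Head-to-head results (17 council members):
Plan B vs Plan E: 6+2+2 = 10 for Plan B, 7 for Plan E — Plan B by 10–7.
Plan B vs Measure 4: Plan B preferred on 2+6+3+2 = 13 ballots; Plan B wins 13–4.
Plan B vs Plan C: Plan B wins 11–6.
Plan E vs Measure 4: Measure 4, 10–7.
Plan E vs Plan C: Plan E preferred on 2+6+3+2 = 13 ballots; Plan E wins 13–4.
Measure 4 vs Plan C: 8 to 9, Plan C.
Every option wins at least one matchup (Plan B beats Plan E; Plan E beats Plan C; Measure 4 beats Plan E; Plan C beats Measure 4), so there is no Condorcet loser.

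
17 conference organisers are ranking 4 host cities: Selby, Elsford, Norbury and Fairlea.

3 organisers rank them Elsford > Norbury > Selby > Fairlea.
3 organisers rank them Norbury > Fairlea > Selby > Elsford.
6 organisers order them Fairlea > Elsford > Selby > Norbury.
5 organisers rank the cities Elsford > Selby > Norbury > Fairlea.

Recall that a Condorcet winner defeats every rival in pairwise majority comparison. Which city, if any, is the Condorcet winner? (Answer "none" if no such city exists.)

Check each pair by majority over 17 ballots:
Selby vs Elsford: Elsford wins 14–3.
Selby vs Norbury: Selby wins 11–6.
Selby–Fairlea: Fairlea 9–8.
Elsford–Norbury: Elsford 14–3.
Elsford vs Fairlea: Elsford preferred on 3+5 = 8 ballots; Fairlea wins 9–8.
Norbury vs Fairlea: Norbury preferred on 3+3+5 = 11 ballots; Norbury wins 11–6.
Each city drops at least one matchup (Selby loses to Elsford; Elsford loses to Fairlea; Norbury loses to Selby; Fairlea loses to Norbury); the cycle Selby beats Norbury beats Fairlea beats Selby rules out a Condorcet winner.

none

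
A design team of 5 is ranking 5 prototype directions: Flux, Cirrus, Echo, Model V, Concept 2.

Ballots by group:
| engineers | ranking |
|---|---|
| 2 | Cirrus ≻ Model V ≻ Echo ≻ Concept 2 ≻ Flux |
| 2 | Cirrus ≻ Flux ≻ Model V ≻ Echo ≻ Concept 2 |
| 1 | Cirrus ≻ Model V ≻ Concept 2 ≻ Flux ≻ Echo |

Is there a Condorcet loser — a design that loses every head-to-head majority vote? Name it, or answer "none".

Pairwise majorities:
Flux vs Cirrus: Cirrus, 5–0.
Flux vs Echo: Flux preferred on 2+1 = 3 ballots; Flux wins 3–2.
Flux vs Model V: 2 for Flux, 3 for Model V — Model V by 3–2.
Flux–Concept 2: Concept 2 3–2.
Cirrus–Echo: Cirrus 5–0.
Cirrus vs Model V: 2+2+1 = 5 for Cirrus, 0 for Model V — Cirrus by 5–0.
Cirrus vs Concept 2: 5 to 0, Cirrus.
Echo vs Model V: 0 for Echo, 5 for Model V — Model V by 5–0.
Echo vs Concept 2: Echo wins 4–1.
Model V vs Concept 2: Model V is ranked higher on 2+2+1 = 5 ballots, Concept 2 on 0. Model V wins 5–0.
Every design wins at least one matchup (Flux beats Echo; Cirrus beats Flux; Echo beats Concept 2; Model V beats Flux; Concept 2 beats Flux), so there is no Condorcet loser.

none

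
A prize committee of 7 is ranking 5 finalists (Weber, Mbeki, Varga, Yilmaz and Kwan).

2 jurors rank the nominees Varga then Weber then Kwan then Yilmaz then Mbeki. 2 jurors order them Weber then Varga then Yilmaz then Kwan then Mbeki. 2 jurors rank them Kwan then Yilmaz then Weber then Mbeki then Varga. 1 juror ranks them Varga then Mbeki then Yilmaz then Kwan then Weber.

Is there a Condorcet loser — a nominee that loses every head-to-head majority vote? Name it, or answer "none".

Mbeki

Pairwise majorities:
Weber vs Mbeki: Weber preferred on 2+2+2 = 6 ballots; Weber wins 6–1.
Weber vs Varga: 2+2 = 4 for Weber, 3 for Varga — Weber by 4–3.
Weber vs Yilmaz: Weber, 4–3.
Weber vs Kwan: Weber, 4–3.
Mbeki vs Varga: Varga, 5–2.
Mbeki vs Yilmaz: 1 to 6, Yilmaz.
Mbeki vs Kwan: Mbeki is ranked higher on 1 ballot, Kwan on 6. Kwan wins 6–1.
Varga vs Yilmaz: 2+2+1 = 5 for Varga, 2 for Yilmaz — Varga by 5–2.
Varga vs Kwan: Varga is ranked higher on 2+2+1 = 5 ballots, Kwan on 2. Varga wins 5–2.
Yilmaz–Kwan: Kwan 4–3.
Only Mbeki has no wins; Mbeki is the Condorcet loser.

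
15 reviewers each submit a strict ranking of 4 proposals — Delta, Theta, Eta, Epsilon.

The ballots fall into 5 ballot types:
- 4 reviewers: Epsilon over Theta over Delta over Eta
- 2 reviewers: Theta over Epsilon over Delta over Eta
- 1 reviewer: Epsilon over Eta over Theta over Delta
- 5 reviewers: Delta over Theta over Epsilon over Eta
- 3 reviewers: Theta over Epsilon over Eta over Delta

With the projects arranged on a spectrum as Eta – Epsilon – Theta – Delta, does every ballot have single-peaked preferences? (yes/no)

Axis positions: Eta=1, Epsilon=2, Theta=3, Delta=4.
Ballot type 1 (peak Epsilon at position 2): ranking walks positions 2-3-4-1, expanding outward from the peak — single-peaked.
Ballot type 2 (peak Theta at position 3): ranking walks positions 3-2-4-1, expanding outward from the peak — single-peaked.
Ballot type 3 (peak Epsilon at position 2): ranking walks positions 2-1-3-4, expanding outward from the peak — single-peaked.
Ballot type 4 (peak Delta at position 4): ranking walks positions 4-3-2-1, expanding outward from the peak — single-peaked.
Ballot type 5 (peak Theta at position 3): ranking walks positions 3-2-1-4, expanding outward from the peak — single-peaked.
Every ranking is single-peaked on this axis.

yes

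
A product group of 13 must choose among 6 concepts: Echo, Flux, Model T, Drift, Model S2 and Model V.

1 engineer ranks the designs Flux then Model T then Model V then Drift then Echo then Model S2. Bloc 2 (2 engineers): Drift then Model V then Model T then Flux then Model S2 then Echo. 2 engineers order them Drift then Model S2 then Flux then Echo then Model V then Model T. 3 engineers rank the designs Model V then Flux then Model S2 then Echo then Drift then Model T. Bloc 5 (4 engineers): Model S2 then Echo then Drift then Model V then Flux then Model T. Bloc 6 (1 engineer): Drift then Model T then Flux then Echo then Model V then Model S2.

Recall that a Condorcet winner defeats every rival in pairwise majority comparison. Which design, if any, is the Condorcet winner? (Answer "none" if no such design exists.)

none

Head-to-head results (13 engineers):
Echo vs Flux: Flux, 9–4.
Echo vs Model T: Echo wins 9–4.
Echo–Drift: Echo 7–6.
Echo vs Model S2: Model S2 wins 11–2.
Echo vs Model V: Echo, 7–6.
Flux–Model T: Flux 10–3.
Flux vs Drift: Drift wins 9–4.
Flux–Model S2: Flux 7–6.
Flux–Model V: Model V 9–4.
Model T–Drift: Drift 12–1.
Model T–Model S2: Model S2 9–4.
Model T–Model V: Model V 11–2.
Drift–Model S2: Model S2 7–6.
Drift vs Model V: Drift, 9–4.
Model S2 vs Model V: Model V, 7–6.
Every design loses at least once (Echo loses to Flux; Flux loses to Drift; Model T loses to Echo; Drift loses to Echo; Model S2 loses to Flux; Model V loses to Echo). The majority relation contains the cycle Echo → Drift → Flux → Echo, so there is no Condorcet winner.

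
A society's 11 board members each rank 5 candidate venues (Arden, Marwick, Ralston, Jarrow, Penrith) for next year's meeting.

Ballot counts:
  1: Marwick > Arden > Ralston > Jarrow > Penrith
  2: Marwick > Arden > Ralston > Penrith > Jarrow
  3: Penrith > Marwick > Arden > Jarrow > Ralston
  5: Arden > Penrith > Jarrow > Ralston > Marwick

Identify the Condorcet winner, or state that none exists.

Pairwise majorities:
Arden vs Marwick: Arden preferred on 5 ballots; Marwick wins 6–5.
Arden vs Ralston: Arden preferred on 1+2+3+5 = 11 ballots; Arden wins 11–0.
Arden vs Jarrow: 11 to 0, Arden.
Arden vs Penrith: 8 to 3, Arden.
Marwick vs Ralston: Marwick, 6–5.
Marwick vs Jarrow: Marwick is ranked higher on 1+2+3 = 6 ballots, Jarrow on 5. Marwick wins 6–5.
Marwick vs Penrith: Penrith wins 8–3.
Ralston vs Jarrow: Ralston preferred on 1+2 = 3 ballots; Jarrow wins 8–3.
Ralston vs Penrith: Penrith, 8–3.
Jarrow vs Penrith: Penrith, 10–1.
Every city loses at least once (Arden loses to Marwick; Marwick loses to Penrith; Ralston loses to Arden; Jarrow loses to Arden; Penrith loses to Arden). The majority relation contains the cycle Arden → Penrith → Marwick → Arden, so there is no Condorcet winner.

none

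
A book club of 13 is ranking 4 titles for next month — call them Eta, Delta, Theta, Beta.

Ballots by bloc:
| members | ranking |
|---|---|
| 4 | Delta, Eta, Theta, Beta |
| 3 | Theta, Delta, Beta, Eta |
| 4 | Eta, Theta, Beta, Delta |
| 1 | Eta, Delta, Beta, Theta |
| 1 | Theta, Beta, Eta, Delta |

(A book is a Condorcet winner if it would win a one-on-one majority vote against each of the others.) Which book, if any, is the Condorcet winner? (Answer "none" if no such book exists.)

none

Check each pair by majority over 13 ballots:
Eta–Delta: Delta 7–6.
Eta vs Theta: Eta, 9–4.
Eta vs Beta: Eta, 9–4.
Delta vs Theta: Theta wins 8–5.
Delta vs Beta: Delta wins 8–5.
Theta vs Beta: Theta, 12–1.
No book is unbeaten: Eta loses to Delta; Delta loses to Theta; Theta loses to Eta; Beta loses to Eta. In particular Eta beats Theta beats Delta beats Eta is a majority cycle — no Condorcet winner exists.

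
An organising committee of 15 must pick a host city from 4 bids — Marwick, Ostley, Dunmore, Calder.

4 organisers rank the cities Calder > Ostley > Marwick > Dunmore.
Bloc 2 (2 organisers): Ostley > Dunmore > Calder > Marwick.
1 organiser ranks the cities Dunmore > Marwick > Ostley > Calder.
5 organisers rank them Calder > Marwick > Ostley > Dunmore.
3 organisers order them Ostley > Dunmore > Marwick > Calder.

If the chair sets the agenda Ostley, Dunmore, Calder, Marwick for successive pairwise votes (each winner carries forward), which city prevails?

Calder

Round 1: Ostley vs Dunmore — 14–1, Ostley advances.
Round 2: Ostley vs Calder — 6–9, Calder advances.
Round 3: Calder vs Marwick — 11–4, Calder advances.
The agenda winner is Calder.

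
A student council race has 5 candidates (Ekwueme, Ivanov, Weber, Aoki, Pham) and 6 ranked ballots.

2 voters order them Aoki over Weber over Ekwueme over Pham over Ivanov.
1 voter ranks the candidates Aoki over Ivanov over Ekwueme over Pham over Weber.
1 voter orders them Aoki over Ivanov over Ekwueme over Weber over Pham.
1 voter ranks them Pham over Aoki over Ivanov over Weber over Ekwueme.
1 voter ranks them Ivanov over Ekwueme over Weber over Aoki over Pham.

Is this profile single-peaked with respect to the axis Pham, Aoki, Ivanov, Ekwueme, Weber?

no

Axis positions: Pham=1, Aoki=2, Ivanov=3, Ekwueme=4, Weber=5.
Bloc 1: ranking walks positions 2-5-4-1-3; Weber is ranked above Ivanov even though Ivanov lies between Weber and the peak Aoki on the axis — preferences dip and rise again. Not single-peaked.
Bloc 2 (peak Aoki at position 2): ranking walks positions 2-3-4-1-5, expanding outward from the peak — single-peaked.
Bloc 3 (peak Aoki at position 2): ranking walks positions 2-3-4-5-1, expanding outward from the peak — single-peaked.
Bloc 4: ranking walks positions 1-2-3-5-4; Weber is ranked above Ekwueme even though Ekwueme lies between Weber and the peak Pham on the axis — preferences dip and rise again. Not single-peaked.
Bloc 5 (peak Ivanov at position 3): ranking walks positions 3-4-5-2-1, expanding outward from the peak — single-peaked.
Bloc 1 violates single-peakedness, so the profile is not single-peaked on this axis.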